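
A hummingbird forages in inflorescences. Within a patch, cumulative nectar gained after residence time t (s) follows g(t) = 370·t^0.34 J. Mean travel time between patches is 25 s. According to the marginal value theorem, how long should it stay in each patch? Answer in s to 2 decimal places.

12.88 s

Maximise g(t)/(T+t): set derivative to zero → g'(t)(T+t) = g(t).
g'(t) = 0.34·370·t^-0.66. Setting 0.34·370·t^-0.66 = 370·t^0.34/(25+t) gives 0.34(25+t) = t, so 0.66·t = 0.34×25.
t* = 0.34×25/0.66 = 12.88 s.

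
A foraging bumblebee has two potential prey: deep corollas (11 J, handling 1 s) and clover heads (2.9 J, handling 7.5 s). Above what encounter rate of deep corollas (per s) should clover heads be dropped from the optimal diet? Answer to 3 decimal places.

The zero-one rule: include clover heads iff E₂/h₂ > λE₁/(1+λh₁). Equality gives the switch point.
λE₁h₂ = E₂ + λE₂h₁ ⇒ λ = E₂/(E₁h₂ − E₂h₁) = 2.9/(82.5 − 2.9) = 0.03643 per s.

0.036 per s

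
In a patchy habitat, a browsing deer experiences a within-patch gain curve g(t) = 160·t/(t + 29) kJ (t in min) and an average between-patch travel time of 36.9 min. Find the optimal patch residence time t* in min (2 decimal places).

Maximise g(t)/(T+t): set derivative to zero → g'(t)(T+t) = g(t).
g'(t) = 160·29/(t + 29)². Setting 160·29/(t+29)² = 160t/[(t+29)(36.9+t)] gives 29(36.9+t) = t(t+29), so t² = 29×36.9 = 1070.
t* = √1070 = 32.71 min.

32.71 min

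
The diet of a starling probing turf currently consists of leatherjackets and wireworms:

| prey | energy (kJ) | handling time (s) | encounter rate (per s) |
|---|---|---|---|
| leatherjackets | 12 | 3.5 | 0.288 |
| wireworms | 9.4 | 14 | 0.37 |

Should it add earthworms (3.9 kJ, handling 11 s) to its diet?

On leatherjackets and wireworms alone, R = ΣλE/(1+Σλh) = 6.934/7.188 = 0.9647 kJ/s.
Profitability of earthworms: 3.9/11 = 0.3545 kJ/s.
Since 0.3545 < R, time spent handling earthworms is better spent searching.

No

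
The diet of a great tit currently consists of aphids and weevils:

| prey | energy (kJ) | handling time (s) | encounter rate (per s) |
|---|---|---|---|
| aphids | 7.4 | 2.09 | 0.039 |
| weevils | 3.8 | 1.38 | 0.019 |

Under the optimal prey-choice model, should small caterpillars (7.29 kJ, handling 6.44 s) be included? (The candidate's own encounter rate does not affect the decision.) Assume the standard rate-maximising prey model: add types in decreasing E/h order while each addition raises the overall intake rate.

Yes

On aphids and weevils alone, R = ΣλE/(1+Σλh) = 0.3608/1.108 = 0.3257 kJ/s.
small caterpillars: E/h = 7.29/6.44 = 1.132 kJ/s.
Since 1.132 > R, including small caterpillars increases the long-run rate.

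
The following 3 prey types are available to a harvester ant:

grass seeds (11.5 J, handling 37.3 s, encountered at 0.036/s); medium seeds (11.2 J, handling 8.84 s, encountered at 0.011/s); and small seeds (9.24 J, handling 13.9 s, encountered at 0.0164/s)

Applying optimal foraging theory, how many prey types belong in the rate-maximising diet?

3

E/h in descending order: medium seeds 1.27, small seeds 0.665, grass seeds 0.308 J/s. The optimal diet is the largest prefix of this list for which every included type satisfies E_i/h_i > R on the types above it.
Rate on top 1: 0.1123. small seeds: 0.665 > 0.1123 → include.
Rate on top 2: 0.2073. grass seeds: 0.308 > 0.2073 → include.
Optimal diet: medium seeds, small seeds, grass seeds — 3 of 3 types.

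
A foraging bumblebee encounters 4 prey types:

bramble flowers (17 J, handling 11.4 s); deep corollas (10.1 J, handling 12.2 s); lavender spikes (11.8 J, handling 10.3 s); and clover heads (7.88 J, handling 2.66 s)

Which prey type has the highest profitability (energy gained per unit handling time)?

Profitability E/h (J/s): bramble flowers = 17/11.4 = 1.49, deep corollas = 10.1/12.2 = 0.828, lavender spikes = 11.8/10.3 = 1.15, clover heads = 7.88/2.66 = 2.96.
Ranked: clover heads > bramble flowers > lavender spikes > deep corollas.

clover heads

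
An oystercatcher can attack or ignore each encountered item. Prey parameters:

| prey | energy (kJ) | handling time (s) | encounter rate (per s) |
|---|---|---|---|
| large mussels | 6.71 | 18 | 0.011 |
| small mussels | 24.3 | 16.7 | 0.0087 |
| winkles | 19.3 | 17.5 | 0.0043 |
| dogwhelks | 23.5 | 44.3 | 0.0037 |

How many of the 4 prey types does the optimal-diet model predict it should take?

Profitabilities (E/h, kJ/s): small mussels 1.46, winkles 1.1, dogwhelks 0.53, large mussels 0.373. Add prey in this order while the next type's profitability exceeds the intake rate on those already taken.
Rate on top 1: 0.1846. winkles: 1.1 > 0.1846 → include.
Rate on top 2: 0.2412. dogwhelks: 0.53 > 0.2412 → include.
Rate on top 3: 0.2755. large mussels: 0.373 > 0.2755 → include.
Optimal diet: small mussels, winkles, dogwhelks, large mussels — 4 of 4 types.

4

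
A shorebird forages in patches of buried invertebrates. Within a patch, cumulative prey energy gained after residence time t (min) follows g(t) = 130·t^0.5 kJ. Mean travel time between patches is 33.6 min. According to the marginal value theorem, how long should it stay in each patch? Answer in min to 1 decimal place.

33.6 min

Maximise g(t)/(T+t): set derivative to zero → g'(t)(T+t) = g(t).
g'(t) = 0.5·130·t^-0.5. Setting 0.5·130·t^-0.5 = 130·t^0.5/(33.6+t) gives 0.5(33.6+t) = t, so 0.50·t = 0.5×33.6.
t* = 0.5×33.6/0.50 = 33.6 min.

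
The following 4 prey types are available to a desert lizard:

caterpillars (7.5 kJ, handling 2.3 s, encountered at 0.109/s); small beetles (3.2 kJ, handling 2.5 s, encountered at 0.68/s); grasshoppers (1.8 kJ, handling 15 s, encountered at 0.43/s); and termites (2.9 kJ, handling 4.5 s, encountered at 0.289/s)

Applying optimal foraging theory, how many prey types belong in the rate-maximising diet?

Profitabilities (E/h, kJ/s): caterpillars 3.26, small beetles 1.28, termites 0.644, grasshoppers 0.12. Add prey in this order while the next type's profitability exceeds the intake rate on those already taken.
Rate on top 1: 0.6536. small beetles: 1.28 > 0.6536 → include.
Rate on top 2: 1.015. termites: 0.644 < 1.015 → exclude; stop.
Optimal diet: caterpillars, small beetles — 2 of 4 types.

2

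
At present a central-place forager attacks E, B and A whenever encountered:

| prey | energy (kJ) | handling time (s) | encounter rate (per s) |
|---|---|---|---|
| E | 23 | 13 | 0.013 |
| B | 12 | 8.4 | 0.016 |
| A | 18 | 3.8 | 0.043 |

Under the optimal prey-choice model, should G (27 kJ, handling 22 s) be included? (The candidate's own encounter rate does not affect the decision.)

Current rate: (0.013×23 + 0.016×12 + 0.043×18)/(1 + 0.013×13 + 0.016×8.4 + 0.043×3.8) = 0.8624 kJ/s.
Profitability of G: 27/22 = 1.227 kJ/s.
Since 1.227 > R, including G increases the long-run rate.

Yes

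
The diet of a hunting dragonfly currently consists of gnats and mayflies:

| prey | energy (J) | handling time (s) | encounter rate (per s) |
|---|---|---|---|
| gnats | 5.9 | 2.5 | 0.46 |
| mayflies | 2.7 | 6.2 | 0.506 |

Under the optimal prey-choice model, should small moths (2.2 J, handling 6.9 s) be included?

No

Intake rate on the current diet: R = (0.46×5.9 + 0.506×2.7) / (1 + 0.46×2.5 + 0.506×6.2) = 4.08/5.287 = 0.7717 J/s.
Profitability of small moths: 2.2/6.9 = 0.3188 J/s.
0.3188 < 0.7717, so adding small moths would lower the average — exclude it.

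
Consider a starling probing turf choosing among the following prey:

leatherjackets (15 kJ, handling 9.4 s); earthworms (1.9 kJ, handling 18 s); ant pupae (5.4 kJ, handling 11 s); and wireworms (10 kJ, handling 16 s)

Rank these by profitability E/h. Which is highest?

leatherjackets

Profitability E/h (kJ/s): leatherjackets = 15/9.4 = 1.6, earthworms = 1.9/18 = 0.106, ant pupae = 5.4/11 = 0.491, wireworms = 10/16 = 0.625.
Ranked: leatherjackets > wireworms > ant pupae > earthworms.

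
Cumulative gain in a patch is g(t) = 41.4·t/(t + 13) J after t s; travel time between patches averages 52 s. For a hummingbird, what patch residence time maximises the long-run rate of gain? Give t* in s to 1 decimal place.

Optimal t* satisfies g'(t*) = g(t*)/(T + t*).
g'(t) = 41.4·13/(t + 13)². Setting 41.4·13/(t+13)² = 41.4t/[(t+13)(52+t)] gives 13(52+t) = t(t+13), so t² = 13×52 = 676.
t* = √676 = 26 s.

26.0 s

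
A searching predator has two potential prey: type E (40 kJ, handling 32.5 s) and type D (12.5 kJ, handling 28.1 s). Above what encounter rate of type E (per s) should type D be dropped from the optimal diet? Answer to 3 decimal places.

At the threshold, the rate on type E alone equals the profitability of type D: λ·40/(1 + λ·32.5) = 12.5/28.1 = 0.4448.
Rearranging, λ(40 − 0.4448×32.5) = 0.4448, so λ = 0.4448/25.54 = 0.01742 per s.

0.017 per s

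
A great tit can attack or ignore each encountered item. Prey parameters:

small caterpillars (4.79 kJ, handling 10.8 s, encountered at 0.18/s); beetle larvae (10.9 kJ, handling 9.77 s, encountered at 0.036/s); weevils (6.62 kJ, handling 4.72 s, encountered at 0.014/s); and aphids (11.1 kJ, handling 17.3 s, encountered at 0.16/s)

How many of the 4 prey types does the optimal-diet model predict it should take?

Rank by E/h (kJ/s): weevils 1.4, beetle larvae 1.12, aphids 0.642, small caterpillars 0.444. Include each in turn until the next type's E/h falls below the running intake rate.
Rate on top 1: 0.08694. beetle larvae: 1.12 > 0.08694 → include.
Rate on top 2: 0.3421. aphids: 0.642 > 0.3421 → include.
Rate on top 3: 0.5402. small caterpillars: 0.444 < 0.5402 → exclude; stop.
Optimal diet: weevils, beetle larvae, aphids — 3 of 4 types.

3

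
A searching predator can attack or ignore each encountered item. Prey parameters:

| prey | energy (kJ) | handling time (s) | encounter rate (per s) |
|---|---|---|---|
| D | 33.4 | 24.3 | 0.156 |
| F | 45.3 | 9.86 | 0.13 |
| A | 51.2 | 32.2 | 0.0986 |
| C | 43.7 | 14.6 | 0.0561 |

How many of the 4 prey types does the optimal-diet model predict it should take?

E/h in descending order: F 4.59, C 2.99, A 1.59, D 1.37 kJ/s. The optimal diet is the largest prefix of this list for which every included type satisfies E_i/h_i > R on the types above it.
Rate on top 1: 2.581. C: 2.99 > 2.581 → include.
Rate on top 2: 2.69. A: 1.59 < 2.69 → exclude; stop.
Optimal diet: F, C — 2 of 4 types.

2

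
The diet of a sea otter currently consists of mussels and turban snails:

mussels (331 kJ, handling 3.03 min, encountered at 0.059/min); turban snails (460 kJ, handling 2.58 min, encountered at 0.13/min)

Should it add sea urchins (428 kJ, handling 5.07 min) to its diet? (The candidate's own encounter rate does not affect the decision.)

Yes

Intake rate on the current diet: R = (0.059×331 + 0.13×460) / (1 + 0.059×3.03 + 0.13×2.58) = 79.33/1.514 = 52.39 kJ/min.
Profitability of sea urchins: 428/5.07 = 84.42 kJ/min.
Since 84.42 > R, including sea urchins increases the long-run rate.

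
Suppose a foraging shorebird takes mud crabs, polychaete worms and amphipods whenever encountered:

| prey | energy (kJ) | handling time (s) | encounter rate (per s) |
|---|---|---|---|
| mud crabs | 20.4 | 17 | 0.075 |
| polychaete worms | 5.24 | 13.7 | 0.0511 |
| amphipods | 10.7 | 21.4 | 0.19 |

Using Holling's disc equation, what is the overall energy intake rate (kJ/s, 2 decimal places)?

0.54 kJ/s

Energy encountered per unit search time: 0.075×20.4 + 0.0511×5.24 + 0.19×10.7 = 3.831 kJ/s.
Handling time per unit search time: 0.075×17 + 0.0511×13.7 + 0.19×21.4 = 6.041.
Rate = 3.831/(1 + 6.041) = 0.5441 kJ/s.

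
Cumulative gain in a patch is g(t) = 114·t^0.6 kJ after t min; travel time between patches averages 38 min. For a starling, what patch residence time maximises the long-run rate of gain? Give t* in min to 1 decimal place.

Optimal t* satisfies g'(t*) = g(t*)/(T + t*).
g'(t) = 0.6·114·t^-0.4. Setting 0.6·114·t^-0.4 = 114·t^0.6/(38+t) gives 0.6(38+t) = t, so 0.40·t = 0.6×38.
t* = 0.6×38/0.40 = 57 min.

57.0 min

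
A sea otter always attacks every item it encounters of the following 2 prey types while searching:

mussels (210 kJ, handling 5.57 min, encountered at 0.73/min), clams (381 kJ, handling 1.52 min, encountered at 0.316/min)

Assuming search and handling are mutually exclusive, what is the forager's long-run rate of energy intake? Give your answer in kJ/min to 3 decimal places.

49.346 kJ/min

R = (0.73×210 + 0.316×381) / (1 + 0.73×5.57 + 0.316×1.52) = 273.7/5.546 = 49.35 kJ/min.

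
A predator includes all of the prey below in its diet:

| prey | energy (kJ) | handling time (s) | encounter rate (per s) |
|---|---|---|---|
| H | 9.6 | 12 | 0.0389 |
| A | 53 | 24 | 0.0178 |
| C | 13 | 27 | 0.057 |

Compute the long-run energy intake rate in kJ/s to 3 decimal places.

R = (0.0389×9.6 + 0.0178×53 + 0.057×13) / (1 + 0.0389×12 + 0.0178×24 + 0.057×27) = 2.058/3.433 = 0.5994 kJ/s.

0.599 kJ/s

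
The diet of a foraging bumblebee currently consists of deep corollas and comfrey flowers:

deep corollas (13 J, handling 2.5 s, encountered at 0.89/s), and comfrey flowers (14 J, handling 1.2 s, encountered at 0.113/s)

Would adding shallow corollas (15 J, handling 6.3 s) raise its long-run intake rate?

On deep corollas and comfrey flowers alone, R = ΣλE/(1+Σλh) = 13.15/3.361 = 3.914 J/s.
Profitability of shallow corollas: 15/6.3 = 2.381 J/s.
Since 2.381 < R, time spent handling shallow corollas is better spent searching.

No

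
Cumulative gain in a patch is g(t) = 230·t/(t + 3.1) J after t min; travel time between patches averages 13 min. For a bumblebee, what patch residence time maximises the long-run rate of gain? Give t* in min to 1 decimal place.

By the marginal value theorem, leave when the instantaneous gain rate g'(t) equals the habitat-wide average g(t)/(T + t).
g'(t) = 230·3.1/(t + 3.1)². Setting 230·3.1/(t+3.1)² = 230t/[(t+3.1)(13+t)] gives 3.1(13+t) = t(t+3.1), so t² = 3.1×13 = 40.3.
t* = √40.3 = 6.348 min.

6.3 min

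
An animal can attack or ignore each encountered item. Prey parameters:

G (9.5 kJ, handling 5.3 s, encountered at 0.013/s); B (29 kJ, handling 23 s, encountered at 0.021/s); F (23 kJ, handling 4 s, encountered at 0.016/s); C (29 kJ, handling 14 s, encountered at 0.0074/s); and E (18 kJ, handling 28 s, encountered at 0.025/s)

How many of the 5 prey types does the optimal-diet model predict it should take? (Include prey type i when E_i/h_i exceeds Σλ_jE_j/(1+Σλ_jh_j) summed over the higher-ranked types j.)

E/h in descending order: F 5.75, C 2.07, G 1.79, B 1.26, E 0.643 kJ/s. The optimal diet is the largest prefix of this list for which every included type satisfies E_i/h_i > R on the types above it.
Rate on top 1: 0.3459. C: 2.07 > 0.3459 → include.
Rate on top 2: 0.499. G: 1.79 > 0.499 → include.
Rate on top 3: 0.571. B: 1.26 > 0.571 → include.
Rate on top 4: 0.7648. E: 0.643 < 0.7648 → exclude; stop.
Optimal diet: F, C, G, B — 4 of 5 types.

4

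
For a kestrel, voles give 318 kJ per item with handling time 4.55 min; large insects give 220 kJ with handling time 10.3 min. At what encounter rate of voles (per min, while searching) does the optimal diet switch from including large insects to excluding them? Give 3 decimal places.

The zero-one rule: include large insects iff E₂/h₂ > λE₁/(1+λh₁). Equality gives the switch point.
λE₁h₂ = E₂ + λE₂h₁ ⇒ λ = E₂/(E₁h₂ − E₂h₁) = 220/(3275 − 1001) = 0.09673 per min.

0.097 per min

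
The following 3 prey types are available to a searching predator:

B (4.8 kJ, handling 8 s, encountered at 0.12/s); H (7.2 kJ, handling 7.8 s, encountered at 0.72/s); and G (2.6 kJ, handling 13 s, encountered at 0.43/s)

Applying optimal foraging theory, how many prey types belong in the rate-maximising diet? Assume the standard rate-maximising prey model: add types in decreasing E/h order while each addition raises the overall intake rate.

Profitabilities (E/h, kJ/s): H 0.923, B 0.6, G 0.2. Add prey in this order while the next type's profitability exceeds the intake rate on those already taken.
Rate on top 1: 0.7836. B: 0.6 < 0.7836 → exclude; stop.
Optimal diet: H — 1 of 3 types.

1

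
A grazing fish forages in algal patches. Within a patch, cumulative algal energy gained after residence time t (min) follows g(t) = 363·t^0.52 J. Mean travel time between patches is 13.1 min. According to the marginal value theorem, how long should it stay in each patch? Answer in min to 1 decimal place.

Optimal t* satisfies g'(t*) = g(t*)/(T + t*).
g'(t) = 0.52·363·t^-0.48. Setting 0.52·363·t^-0.48 = 363·t^0.52/(13.1+t) gives 0.52(13.1+t) = t, so 0.48·t = 0.52×13.1.
t* = 0.52×13.1/0.48 = 14.19 min.

14.2 min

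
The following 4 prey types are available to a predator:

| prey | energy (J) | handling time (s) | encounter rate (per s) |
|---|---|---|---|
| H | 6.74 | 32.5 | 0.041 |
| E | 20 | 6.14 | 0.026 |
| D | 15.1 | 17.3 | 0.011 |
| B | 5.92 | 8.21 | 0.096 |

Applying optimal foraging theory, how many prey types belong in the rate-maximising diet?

Rank by E/h (J/s): E 3.26, D 0.873, B 0.721, H 0.207. Include each in turn until the next type's E/h falls below the running intake rate.
Rate on top 1: 0.4484. D: 0.873 > 0.4484 → include.
Rate on top 2: 0.5082. B: 0.721 > 0.5082 → include.
Rate on top 3: 0.5867. H: 0.207 < 0.5867 → exclude; stop.
Optimal diet: E, D, B — 3 of 4 types.

3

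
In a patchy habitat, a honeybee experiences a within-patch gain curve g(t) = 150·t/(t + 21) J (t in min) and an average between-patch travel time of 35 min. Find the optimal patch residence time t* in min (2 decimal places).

27.11 min

Maximise g(t)/(T+t): set derivative to zero → g'(t)(T+t) = g(t).
g'(t) = 150·21/(t + 21)². Setting 150·21/(t+21)² = 150t/[(t+21)(35+t)] gives 21(35+t) = t(t+21), so t² = 21×35 = 735.
t* = √735 = 27.11 min.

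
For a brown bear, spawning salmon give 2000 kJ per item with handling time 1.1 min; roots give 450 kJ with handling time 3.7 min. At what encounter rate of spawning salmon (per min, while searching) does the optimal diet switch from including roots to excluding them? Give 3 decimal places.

0.065 per min

Drop roots once their profitability E₂/h₂ falls below the rate achievable on spawning salmon alone: E₂/h₂ = λE₁/(1 + λh₁).
Solve for λ: λE₁h₂ = E₂(1 + λh₁) → λ(E₁h₂ − E₂h₁) = E₂ → λ = E₂/(E₁h₂ − E₂h₁).
λ = 450/(2000×3.7 − 450×1.1) = 450/6905 = 0.06517 per min.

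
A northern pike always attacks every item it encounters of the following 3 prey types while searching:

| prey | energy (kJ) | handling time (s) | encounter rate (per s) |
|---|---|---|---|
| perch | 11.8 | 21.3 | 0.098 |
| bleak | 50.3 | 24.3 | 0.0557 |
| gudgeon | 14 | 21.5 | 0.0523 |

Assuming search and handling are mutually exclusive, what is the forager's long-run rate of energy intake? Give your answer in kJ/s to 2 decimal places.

R = Σλ_iE_i / (1 + Σλ_ih_i)
Numerator: 0.098×11.8 + 0.0557×50.3 + 0.0523×14 = 4.69
Denominator: 1 + 0.098×21.3 + 0.0557×24.3 + 0.0523×21.5 = 5.565
R = 4.69/5.565 = 0.8428 kJ/s

0.84 kJ/s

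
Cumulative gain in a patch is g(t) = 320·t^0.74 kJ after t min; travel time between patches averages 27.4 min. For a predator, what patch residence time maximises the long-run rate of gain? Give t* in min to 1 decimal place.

By the marginal value theorem, leave when the instantaneous gain rate g'(t) equals the habitat-wide average g(t)/(T + t).
g'(t) = 0.74·320·t^-0.26. Setting 0.74·320·t^-0.26 = 320·t^0.74/(27.4+t) gives 0.74(27.4+t) = t, so 0.26·t = 0.74×27.4.
t* = 0.74×27.4/0.26 = 77.98 min.

78.0 min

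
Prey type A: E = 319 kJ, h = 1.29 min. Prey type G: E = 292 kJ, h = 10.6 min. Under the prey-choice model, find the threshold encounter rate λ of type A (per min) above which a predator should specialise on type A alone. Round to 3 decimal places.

0.097 per min

Drop type G once their profitability E₂/h₂ falls below the rate achievable on type A alone: E₂/h₂ = λE₁/(1 + λh₁).
Solve for λ: λE₁h₂ = E₂(1 + λh₁) → λ(E₁h₂ − E₂h₁) = E₂ → λ = E₂/(E₁h₂ − E₂h₁).
λ = 292/(319×10.6 − 292×1.29) = 292/3005 = 0.09718 per min.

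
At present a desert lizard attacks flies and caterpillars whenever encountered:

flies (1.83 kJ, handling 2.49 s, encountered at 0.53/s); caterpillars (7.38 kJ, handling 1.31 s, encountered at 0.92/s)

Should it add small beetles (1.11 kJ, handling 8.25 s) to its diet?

No

Current rate: (0.53×1.83 + 0.92×7.38)/(1 + 0.53×2.49 + 0.92×1.31) = 2.201 kJ/s.
Profitability of small beetles: 1.11/8.25 = 0.1345 kJ/s.
Since 0.1345 < R, time spent handling small beetles is better spent searching.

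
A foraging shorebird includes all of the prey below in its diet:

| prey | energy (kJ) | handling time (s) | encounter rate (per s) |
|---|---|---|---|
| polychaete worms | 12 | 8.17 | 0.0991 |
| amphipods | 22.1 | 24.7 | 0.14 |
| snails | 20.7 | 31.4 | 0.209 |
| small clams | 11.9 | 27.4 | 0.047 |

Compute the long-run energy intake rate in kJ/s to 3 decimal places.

0.699 kJ/s

R = Σλ_iE_i / (1 + Σλ_ih_i)
Numerator: 0.0991×12 + 0.14×22.1 + 0.209×20.7 + 0.047×11.9 = 9.169
Denominator: 1 + 0.0991×8.17 + 0.14×24.7 + 0.209×31.4 + 0.047×27.4 = 13.12
R = 9.169/13.12 = 0.6989 kJ/s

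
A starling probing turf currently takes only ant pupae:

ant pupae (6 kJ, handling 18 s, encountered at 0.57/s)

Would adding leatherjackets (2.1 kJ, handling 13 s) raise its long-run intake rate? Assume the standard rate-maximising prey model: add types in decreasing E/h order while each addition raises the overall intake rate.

No

Current rate: (0.57×6)/(1 + 0.57×18) = 0.3037 kJ/s.
Profitability of leatherjackets: 2.1/13 = 0.1615 kJ/s.
0.1615 < 0.3037, so adding leatherjackets would lower the average — exclude it.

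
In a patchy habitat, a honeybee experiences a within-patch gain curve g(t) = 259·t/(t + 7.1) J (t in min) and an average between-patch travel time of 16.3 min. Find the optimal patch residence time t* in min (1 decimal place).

Optimal t* satisfies g'(t*) = g(t*)/(T + t*).
g'(t) = 259·7.1/(t + 7.1)². Setting 259·7.1/(t+7.1)² = 259t/[(t+7.1)(16.3+t)] gives 7.1(16.3+t) = t(t+7.1), so t² = 7.1×16.3 = 115.7.
t* = √115.7 = 10.76 min.

10.8 min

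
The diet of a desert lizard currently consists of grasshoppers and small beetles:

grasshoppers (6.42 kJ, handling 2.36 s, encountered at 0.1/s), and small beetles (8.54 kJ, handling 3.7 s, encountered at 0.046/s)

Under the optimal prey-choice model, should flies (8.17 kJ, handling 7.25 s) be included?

Yes

Intake rate on the current diet: R = (0.1×6.42 + 0.046×8.54) / (1 + 0.1×2.36 + 0.046×3.7) = 1.035/1.406 = 0.7359 kJ/s.
Profitability of flies: 8.17/7.25 = 1.127 kJ/s.
Since 1.127 > R, including flies increases the long-run rate.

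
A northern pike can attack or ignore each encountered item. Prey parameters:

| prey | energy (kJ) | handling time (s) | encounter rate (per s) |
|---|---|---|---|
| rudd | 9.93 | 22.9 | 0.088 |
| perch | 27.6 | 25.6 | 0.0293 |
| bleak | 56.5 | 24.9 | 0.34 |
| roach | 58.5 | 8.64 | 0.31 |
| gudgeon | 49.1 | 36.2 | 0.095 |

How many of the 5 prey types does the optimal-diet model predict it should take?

1

Profitabilities (E/h, kJ/s): roach 6.77, bleak 2.27, gudgeon 1.36, perch 1.08, rudd 0.434. Add prey in this order while the next type's profitability exceeds the intake rate on those already taken.
Rate on top 1: 4.93. bleak: 2.27 < 4.93 → exclude; stop.
Optimal diet: roach — 1 of 5 types.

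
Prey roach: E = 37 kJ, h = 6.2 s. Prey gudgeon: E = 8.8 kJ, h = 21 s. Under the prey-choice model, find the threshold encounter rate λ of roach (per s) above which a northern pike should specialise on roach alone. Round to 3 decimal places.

0.012 per s

At the threshold, the rate on roach alone equals the profitability of gudgeon: λ·37/(1 + λ·6.2) = 8.8/21 = 0.419.
Rearranging, λ(37 − 0.419×6.2) = 0.419, so λ = 0.419/34.4 = 0.01218 per s.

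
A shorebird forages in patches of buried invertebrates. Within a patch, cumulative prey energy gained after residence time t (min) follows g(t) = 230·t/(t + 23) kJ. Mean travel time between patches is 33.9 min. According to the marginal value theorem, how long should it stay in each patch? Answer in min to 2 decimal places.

Optimal t* satisfies g'(t*) = g(t*)/(T + t*).
g'(t) = 230·23/(t + 23)². Setting 230·23/(t+23)² = 230t/[(t+23)(33.9+t)] gives 23(33.9+t) = t(t+23), so t² = 23×33.9 = 779.7.
t* = √779.7 = 27.92 min.

27.92 min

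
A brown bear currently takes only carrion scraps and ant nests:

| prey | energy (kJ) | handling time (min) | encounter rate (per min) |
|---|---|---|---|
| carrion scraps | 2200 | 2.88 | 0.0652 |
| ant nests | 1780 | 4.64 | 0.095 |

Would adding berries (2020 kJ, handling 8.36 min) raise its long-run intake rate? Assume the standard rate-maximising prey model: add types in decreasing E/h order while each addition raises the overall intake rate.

Yes

Current rate: (0.0652×2200 + 0.095×1780)/(1 + 0.0652×2.88 + 0.095×4.64) = 191.9 kJ/min.
berries: E/h = 2020/8.36 = 241.6 kJ/min.
Since 241.6 > R, including berries increases the long-run rate.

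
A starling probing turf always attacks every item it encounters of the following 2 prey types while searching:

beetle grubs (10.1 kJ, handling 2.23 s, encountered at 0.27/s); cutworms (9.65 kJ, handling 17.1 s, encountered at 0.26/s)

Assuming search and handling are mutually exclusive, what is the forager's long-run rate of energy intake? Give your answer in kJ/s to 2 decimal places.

R = (0.27×10.1 + 0.26×9.65) / (1 + 0.27×2.23 + 0.26×17.1) = 5.236/6.048 = 0.8657 kJ/s.

0.87 kJ/s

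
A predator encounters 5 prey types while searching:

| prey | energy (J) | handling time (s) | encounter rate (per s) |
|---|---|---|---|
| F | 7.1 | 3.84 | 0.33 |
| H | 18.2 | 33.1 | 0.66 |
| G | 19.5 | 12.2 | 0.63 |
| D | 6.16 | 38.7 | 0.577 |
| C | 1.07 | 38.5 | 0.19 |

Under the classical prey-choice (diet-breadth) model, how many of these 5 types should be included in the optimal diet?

Rank by E/h (J/s): F 1.85, G 1.6, H 0.55, D 0.159, C 0.0278. Include each in turn until the next type's E/h falls below the running intake rate.
Rate on top 1: 1.033. G: 1.6 > 1.033 → include.
Rate on top 2: 1.47. H: 0.55 < 1.47 → exclude; stop.
Optimal diet: F, G — 2 of 5 types.

2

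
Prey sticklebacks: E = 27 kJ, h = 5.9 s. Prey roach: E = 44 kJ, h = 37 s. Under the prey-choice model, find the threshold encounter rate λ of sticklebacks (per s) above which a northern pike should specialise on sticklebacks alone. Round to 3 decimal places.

The zero-one rule: include roach iff E₂/h₂ > λE₁/(1+λh₁). Equality gives the switch point.
λE₁h₂ = E₂ + λE₂h₁ ⇒ λ = E₂/(E₁h₂ − E₂h₁) = 44/(999 − 259.6) = 0.05951 per s.

0.060 per s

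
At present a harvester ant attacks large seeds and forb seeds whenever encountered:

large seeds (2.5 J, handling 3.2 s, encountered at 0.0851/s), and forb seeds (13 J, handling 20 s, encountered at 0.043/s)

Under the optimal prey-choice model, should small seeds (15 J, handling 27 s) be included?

Intake rate on the current diet: R = (0.0851×2.5 + 0.043×13) / (1 + 0.0851×3.2 + 0.043×20) = 0.7717/2.132 = 0.3619 J/s.
small seeds: E/h = 15/27 = 0.5556 J/s.
0.5556 > 0.3619, so adding small seeds raises the average — include it.

Yes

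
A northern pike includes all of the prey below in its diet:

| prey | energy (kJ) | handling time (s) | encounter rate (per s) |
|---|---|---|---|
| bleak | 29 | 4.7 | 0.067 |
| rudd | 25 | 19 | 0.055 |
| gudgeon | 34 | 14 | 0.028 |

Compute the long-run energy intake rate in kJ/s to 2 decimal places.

R = (0.067×29 + 0.055×25 + 0.028×34) / (1 + 0.067×4.7 + 0.055×19 + 0.028×14) = 4.27/2.752 = 1.552 kJ/s.

1.55 kJ/s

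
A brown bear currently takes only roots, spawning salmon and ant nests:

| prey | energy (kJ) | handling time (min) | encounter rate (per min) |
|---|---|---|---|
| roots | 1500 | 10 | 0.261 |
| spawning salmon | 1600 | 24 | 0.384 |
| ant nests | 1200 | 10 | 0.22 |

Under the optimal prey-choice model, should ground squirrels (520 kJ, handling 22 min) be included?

No

Intake rate on the current diet: R = (0.261×1500 + 0.384×1600 + 0.22×1200) / (1 + 0.261×10 + 0.384×24 + 0.22×10) = 1270/15.03 = 84.51 kJ/min.
ground squirrels: E/h = 520/22 = 23.64 kJ/min.
23.64 < 84.51, so adding ground squirrels would lower the average — exclude it.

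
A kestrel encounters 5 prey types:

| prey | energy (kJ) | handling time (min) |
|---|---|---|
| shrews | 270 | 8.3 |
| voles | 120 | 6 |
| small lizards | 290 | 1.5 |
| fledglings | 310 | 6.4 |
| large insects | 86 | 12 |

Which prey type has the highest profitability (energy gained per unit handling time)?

In descending order of E/h:
small lizards: 290/1.5 = 193 kJ/min
fledglings: 310/6.4 = 48.4 kJ/min
shrews: 270/8.3 = 32.5 kJ/min
voles: 120/6 = 20 kJ/min
large insects: 86/12 = 7.17 kJ/min

small lizards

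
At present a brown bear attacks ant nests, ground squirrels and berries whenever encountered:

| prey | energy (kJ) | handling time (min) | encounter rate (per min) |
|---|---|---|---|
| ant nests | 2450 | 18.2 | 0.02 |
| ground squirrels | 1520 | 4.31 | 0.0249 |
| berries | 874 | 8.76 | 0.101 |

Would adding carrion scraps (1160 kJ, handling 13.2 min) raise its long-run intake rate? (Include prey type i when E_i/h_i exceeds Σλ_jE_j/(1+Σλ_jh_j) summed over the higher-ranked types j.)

Intake rate on the current diet: R = (0.02×2450 + 0.0249×1520 + 0.101×874) / (1 + 0.02×18.2 + 0.0249×4.31 + 0.101×8.76) = 175.1/2.356 = 74.33 kJ/min.
carrion scraps: E/h = 1160/13.2 = 87.88 kJ/min.
Since 87.88 > R, including carrion scraps increases the long-run rate.

Yes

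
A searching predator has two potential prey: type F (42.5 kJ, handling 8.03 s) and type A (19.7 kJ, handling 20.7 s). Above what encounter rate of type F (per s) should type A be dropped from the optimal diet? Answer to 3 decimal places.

At the threshold, the rate on type F alone equals the profitability of type A: λ·42.5/(1 + λ·8.03) = 19.7/20.7 = 0.9517.
Rearranging, λ(42.5 − 0.9517×8.03) = 0.9517, so λ = 0.9517/34.86 = 0.0273 per s.

0.027 per s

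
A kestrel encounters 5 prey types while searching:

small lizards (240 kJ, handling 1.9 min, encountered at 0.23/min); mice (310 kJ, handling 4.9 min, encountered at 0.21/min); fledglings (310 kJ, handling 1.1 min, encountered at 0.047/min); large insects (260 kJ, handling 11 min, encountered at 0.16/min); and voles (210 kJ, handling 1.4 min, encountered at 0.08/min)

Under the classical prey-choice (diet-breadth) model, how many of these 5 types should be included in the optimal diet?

Profitabilities (E/h, kJ/min): fledglings 282, voles 150, small lizards 126, mice 63.3, large insects 23.6. Add prey in this order while the next type's profitability exceeds the intake rate on those already taken.
Rate on top 1: 13.85. voles: 150 > 13.85 → include.
Rate on top 2: 26.96. small lizards: 126 > 26.96 → include.
Rate on top 3: 54.08. mice: 63.3 > 54.08 → include.
Rate on top 4: 57.68. large insects: 23.6 < 57.68 → exclude; stop.
Optimal diet: fledglings, voles, small lizards, mice — 4 of 5 types.

4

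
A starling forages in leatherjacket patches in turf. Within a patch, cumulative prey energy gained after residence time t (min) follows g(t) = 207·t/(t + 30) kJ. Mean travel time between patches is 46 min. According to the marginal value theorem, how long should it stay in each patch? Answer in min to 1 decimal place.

37.1 min

Optimal t* satisfies g'(t*) = g(t*)/(T + t*).
g'(t) = 207·30/(t + 30)². Setting 207·30/(t+30)² = 207t/[(t+30)(46+t)] gives 30(46+t) = t(t+30), so t² = 30×46 = 1380.
t* = √1380 = 37.15 min.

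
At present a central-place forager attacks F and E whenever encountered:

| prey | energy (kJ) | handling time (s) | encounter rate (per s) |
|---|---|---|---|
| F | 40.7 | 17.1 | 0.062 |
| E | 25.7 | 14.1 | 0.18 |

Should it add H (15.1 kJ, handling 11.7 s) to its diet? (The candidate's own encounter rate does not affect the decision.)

No

On F and E alone, R = ΣλE/(1+Σλh) = 7.149/4.598 = 1.555 kJ/s.
H: E/h = 15.1/11.7 = 1.291 kJ/s.
Since 1.291 < R, time spent handling H is better spent searching.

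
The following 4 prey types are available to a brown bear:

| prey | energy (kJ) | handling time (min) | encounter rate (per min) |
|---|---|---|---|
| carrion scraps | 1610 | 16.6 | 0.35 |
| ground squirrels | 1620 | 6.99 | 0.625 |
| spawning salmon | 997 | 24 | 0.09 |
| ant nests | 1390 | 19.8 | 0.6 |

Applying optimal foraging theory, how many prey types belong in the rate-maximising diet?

1

E/h in descending order: ground squirrels 232, carrion scraps 97, ant nests 70.2, spawning salmon 41.5 kJ/min. The optimal diet is the largest prefix of this list for which every included type satisfies E_i/h_i > R on the types above it.
Rate on top 1: 188.6. carrion scraps: 97 < 188.6 → exclude; stop.
Optimal diet: ground squirrels — 1 of 4 types.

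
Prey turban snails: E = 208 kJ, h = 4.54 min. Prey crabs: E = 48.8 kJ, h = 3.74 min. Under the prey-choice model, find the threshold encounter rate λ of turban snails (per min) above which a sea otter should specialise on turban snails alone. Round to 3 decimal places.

0.088 per min

The zero-one rule: include crabs iff E₂/h₂ > λE₁/(1+λh₁). Equality gives the switch point.
λE₁h₂ = E₂ + λE₂h₁ ⇒ λ = E₂/(E₁h₂ − E₂h₁) = 48.8/(777.9 − 221.6) = 0.08771 per min.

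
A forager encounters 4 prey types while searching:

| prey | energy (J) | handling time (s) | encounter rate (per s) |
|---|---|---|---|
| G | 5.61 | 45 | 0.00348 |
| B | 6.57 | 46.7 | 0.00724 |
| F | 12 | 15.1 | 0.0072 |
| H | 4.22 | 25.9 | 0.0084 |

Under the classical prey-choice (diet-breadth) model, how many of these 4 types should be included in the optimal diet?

E/h in descending order: F 0.795, H 0.163, B 0.141, G 0.125 J/s. The optimal diet is the largest prefix of this list for which every included type satisfies E_i/h_i > R on the types above it.
Rate on top 1: 0.07793. H: 0.163 > 0.07793 → include.
Rate on top 2: 0.09187. B: 0.141 > 0.09187 → include.
Rate on top 3: 0.1018. G: 0.125 > 0.1018 → include.
Optimal diet: F, H, B, G — 4 of 4 types.

4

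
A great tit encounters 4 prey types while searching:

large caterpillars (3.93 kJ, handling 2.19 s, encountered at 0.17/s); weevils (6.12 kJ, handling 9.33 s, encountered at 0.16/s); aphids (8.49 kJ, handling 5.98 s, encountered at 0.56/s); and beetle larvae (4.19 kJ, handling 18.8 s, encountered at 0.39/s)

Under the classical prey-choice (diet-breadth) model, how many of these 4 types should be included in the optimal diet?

E/h in descending order: large caterpillars 1.79, aphids 1.42, weevils 0.656, beetle larvae 0.223 kJ/s. The optimal diet is the largest prefix of this list for which every included type satisfies E_i/h_i > R on the types above it.
Rate on top 1: 0.4868. aphids: 1.42 > 0.4868 → include.
Rate on top 2: 1.149. weevils: 0.656 < 1.149 → exclude; stop.
Optimal diet: large caterpillars, aphids — 2 of 4 types.

2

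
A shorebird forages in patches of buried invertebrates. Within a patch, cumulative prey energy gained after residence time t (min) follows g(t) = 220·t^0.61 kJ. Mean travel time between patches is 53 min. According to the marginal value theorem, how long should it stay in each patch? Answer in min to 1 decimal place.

Optimal t* satisfies g'(t*) = g(t*)/(T + t*).
g'(t) = 0.61·220·t^-0.39. Setting 0.61·220·t^-0.39 = 220·t^0.61/(53+t) gives 0.61(53+t) = t, so 0.39·t = 0.61×53.
t* = 0.61×53/0.39 = 82.9 min.

82.9 min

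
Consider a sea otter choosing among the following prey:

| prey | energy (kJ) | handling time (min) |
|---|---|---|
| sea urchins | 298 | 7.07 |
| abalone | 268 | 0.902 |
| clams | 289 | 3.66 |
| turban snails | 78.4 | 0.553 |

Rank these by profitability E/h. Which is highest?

abalone

In descending order of E/h:
abalone: 268/0.902 = 297 kJ/min
turban snails: 78.4/0.553 = 142 kJ/min
clams: 289/3.66 = 79 kJ/min
sea urchins: 298/7.07 = 42.1 kJ/min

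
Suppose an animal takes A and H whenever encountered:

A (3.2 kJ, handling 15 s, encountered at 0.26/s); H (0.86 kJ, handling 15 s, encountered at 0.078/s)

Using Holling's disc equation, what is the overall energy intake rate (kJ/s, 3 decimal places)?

Energy encountered per unit search time: 0.26×3.2 + 0.078×0.86 = 0.8991 kJ/s.
Handling time per unit search time: 0.26×15 + 0.078×15 = 5.07.
Rate = 0.8991/(1 + 5.07) = 0.1481 kJ/s.

0.148 kJ/s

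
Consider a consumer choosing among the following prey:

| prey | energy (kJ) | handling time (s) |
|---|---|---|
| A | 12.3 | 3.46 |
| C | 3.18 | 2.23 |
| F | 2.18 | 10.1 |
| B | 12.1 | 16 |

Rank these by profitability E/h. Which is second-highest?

In descending order of E/h:
A: 12.3/3.46 = 3.55 kJ/s
C: 3.18/2.23 = 1.43 kJ/s
B: 12.1/16 = 0.756 kJ/s
F: 2.18/10.1 = 0.216 kJ/s

C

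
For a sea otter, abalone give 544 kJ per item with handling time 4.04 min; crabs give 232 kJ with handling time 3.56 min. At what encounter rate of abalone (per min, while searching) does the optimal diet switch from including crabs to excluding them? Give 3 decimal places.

0.232 per min

Drop crabs once their profitability E₂/h₂ falls below the rate achievable on abalone alone: E₂/h₂ = λE₁/(1 + λh₁).
Solve for λ: λE₁h₂ = E₂(1 + λh₁) → λ(E₁h₂ − E₂h₁) = E₂ → λ = E₂/(E₁h₂ − E₂h₁).
λ = 232/(544×3.56 − 232×4.04) = 232/999.4 = 0.2321 per min.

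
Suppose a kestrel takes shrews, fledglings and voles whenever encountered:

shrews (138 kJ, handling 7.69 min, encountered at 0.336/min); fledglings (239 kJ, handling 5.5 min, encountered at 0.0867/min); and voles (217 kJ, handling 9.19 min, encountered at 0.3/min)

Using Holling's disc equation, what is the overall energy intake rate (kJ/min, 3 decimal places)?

R = (0.336×138 + 0.0867×239 + 0.3×217) / (1 + 0.336×7.69 + 0.0867×5.5 + 0.3×9.19) = 132.2/6.818 = 19.39 kJ/min.

19.389 kJ/min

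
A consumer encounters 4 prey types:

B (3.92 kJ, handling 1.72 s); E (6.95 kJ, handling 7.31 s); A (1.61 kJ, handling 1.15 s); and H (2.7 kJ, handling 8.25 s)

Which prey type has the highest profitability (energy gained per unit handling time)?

Profitability E/h (kJ/s): B = 3.92/1.72 = 2.28, E = 6.95/7.31 = 0.951, A = 1.61/1.15 = 1.4, H = 2.7/8.25 = 0.327.
Ranked: B > A > E > H.

B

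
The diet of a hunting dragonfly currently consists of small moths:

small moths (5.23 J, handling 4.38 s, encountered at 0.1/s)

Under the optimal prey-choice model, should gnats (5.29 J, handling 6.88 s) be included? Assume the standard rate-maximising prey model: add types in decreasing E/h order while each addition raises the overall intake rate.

Current rate: (0.1×5.23)/(1 + 0.1×4.38) = 0.3637 J/s.
Profitability of gnats: 5.29/6.88 = 0.7689 J/s.
Since 0.7689 > R, including gnats increases the long-run rate.

Yes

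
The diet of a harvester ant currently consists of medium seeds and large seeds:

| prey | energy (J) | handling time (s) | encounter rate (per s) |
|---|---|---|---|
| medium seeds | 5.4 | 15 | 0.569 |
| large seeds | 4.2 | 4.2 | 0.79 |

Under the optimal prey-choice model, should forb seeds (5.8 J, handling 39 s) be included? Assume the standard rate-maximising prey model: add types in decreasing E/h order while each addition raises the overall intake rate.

Intake rate on the current diet: R = (0.569×5.4 + 0.79×4.2) / (1 + 0.569×15 + 0.79×4.2) = 6.391/12.85 = 0.4972 J/s.
Profitability of forb seeds: 5.8/39 = 0.1487 J/s.
Since 0.1487 < R, time spent handling forb seeds is better spent searching.

No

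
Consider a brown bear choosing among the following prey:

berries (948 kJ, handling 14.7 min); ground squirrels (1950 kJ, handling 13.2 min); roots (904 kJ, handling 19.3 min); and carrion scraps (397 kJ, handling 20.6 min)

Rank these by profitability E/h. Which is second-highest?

berries

In descending order of E/h:
ground squirrels: 1950/13.2 = 148 kJ/min
berries: 948/14.7 = 64.5 kJ/min
roots: 904/19.3 = 46.8 kJ/min
carrion scraps: 397/20.6 = 19.3 kJ/min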